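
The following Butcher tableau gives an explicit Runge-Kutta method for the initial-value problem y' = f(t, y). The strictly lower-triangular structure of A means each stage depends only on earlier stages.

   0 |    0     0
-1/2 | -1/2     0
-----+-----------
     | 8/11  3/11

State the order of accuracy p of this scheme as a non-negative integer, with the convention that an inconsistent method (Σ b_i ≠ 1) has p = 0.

1

b = (8/11, 3/11)
c = (0, -1/2)
Σ b_i: 8/11·1 + 3/11·1 = 1 ✓
b·c: 3/11·(-1/2) = -3/22 ≠ 1/2 ⇒ order 1.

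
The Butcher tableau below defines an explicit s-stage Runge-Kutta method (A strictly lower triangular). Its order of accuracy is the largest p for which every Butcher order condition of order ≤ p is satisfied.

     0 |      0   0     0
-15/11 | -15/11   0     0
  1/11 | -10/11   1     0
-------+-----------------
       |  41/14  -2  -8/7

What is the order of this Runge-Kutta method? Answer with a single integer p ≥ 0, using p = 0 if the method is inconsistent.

b = (41/14, -2, -8/7)
c = (0, -15/11, 1/11)
Ac = (0, 0, -15/11)
Σ b_i: 41/14·1 + (-2)·1 + (-8/7)·1 = -3/14 ≠ 1 ⇒ order 0.

0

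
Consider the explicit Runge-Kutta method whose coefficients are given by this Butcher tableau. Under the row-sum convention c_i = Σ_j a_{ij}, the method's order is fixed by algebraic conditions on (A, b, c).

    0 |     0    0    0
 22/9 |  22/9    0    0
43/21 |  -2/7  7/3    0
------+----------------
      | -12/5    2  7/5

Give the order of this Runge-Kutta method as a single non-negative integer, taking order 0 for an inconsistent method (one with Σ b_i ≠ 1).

b = (-12/5, 2, 7/5)
c = (0, 22/9, 43/21)
Ac = (0, 0, 154/27)
Σ b_i: (-12/5)·1 + 2·1 + 7/5·1 = 1 ✓
b·c: 2·22/9 + 7/5·43/21 = 349/45 ≠ 1/2 ⇒ order 1.

1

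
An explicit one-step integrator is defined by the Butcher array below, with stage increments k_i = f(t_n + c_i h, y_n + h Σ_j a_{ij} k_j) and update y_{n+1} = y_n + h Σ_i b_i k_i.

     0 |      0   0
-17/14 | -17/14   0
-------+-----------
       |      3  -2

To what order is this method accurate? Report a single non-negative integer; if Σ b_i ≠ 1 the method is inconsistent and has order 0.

1

b = (3, -2)
c = (0, -17/14)
Σ b_i: 3·1 + (-2)·1 = 1 ✓
b·c: (-2)·(-17/14) = 17/7 ≠ 1/2 ⇒ order 1.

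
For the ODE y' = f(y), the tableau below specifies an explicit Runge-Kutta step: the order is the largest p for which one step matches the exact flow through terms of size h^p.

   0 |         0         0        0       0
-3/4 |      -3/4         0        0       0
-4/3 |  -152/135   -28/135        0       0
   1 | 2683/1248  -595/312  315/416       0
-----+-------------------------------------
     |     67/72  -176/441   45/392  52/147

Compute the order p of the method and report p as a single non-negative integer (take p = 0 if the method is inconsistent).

4

b = (67/72, -176/441, 45/392, 52/147)
c = (0, -3/4, -4/3, 1)
Ac = (0, 0, 7/45, 175/416)
Σ b_i: 67/72·1 + (-176/441)·1 + 45/392·1 + 52/147·1 = 1 ✓
b·c: (-176/441)·(-3/4) + 45/392·(-4/3) + 52/147·1 = 1/2 ✓
b·c²: (-176/441)·9/16 + 45/392·16/9 + 52/147·1 = 1/3 ✓
b·Ac: 45/392·7/45 + 52/147·175/416 = 1/6 ✓
b·c³: (-176/441)·(-27/64) + 45/392·(-64/27) + 52/147·1 = 1/4 ✓
b·(c∘Ac): 45/392·(-28/135) + 52/147·175/416 = 1/8 ✓
b·Ac²: 45/392·(-7/60) + 52/147·35/128 = 1/12 ✓
b·A²c: 52/147·49/416 = 1/24 ✓; 4 stages ⇒ order 4.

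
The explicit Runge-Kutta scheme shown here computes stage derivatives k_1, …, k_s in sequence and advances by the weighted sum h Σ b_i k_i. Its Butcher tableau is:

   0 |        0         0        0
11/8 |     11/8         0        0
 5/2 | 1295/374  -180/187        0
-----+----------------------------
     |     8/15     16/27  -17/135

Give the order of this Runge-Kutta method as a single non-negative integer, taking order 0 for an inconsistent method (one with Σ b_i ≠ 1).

3

b = (8/15, 16/27, -17/135)
c = (0, 11/8, 5/2)
Ac = (0, 0, -45/34)
Σ b_i: 8/15·1 + 16/27·1 + (-17/135)·1 = 1 ✓
b·c: 16/27·11/8 + (-17/135)·5/2 = 1/2 ✓
b·c²: 16/27·121/64 + (-17/135)·25/4 = 1/3 ✓
b·Ac: (-17/135)·(-45/34) = 1/6 ✓; 3 stages ⇒ order 3.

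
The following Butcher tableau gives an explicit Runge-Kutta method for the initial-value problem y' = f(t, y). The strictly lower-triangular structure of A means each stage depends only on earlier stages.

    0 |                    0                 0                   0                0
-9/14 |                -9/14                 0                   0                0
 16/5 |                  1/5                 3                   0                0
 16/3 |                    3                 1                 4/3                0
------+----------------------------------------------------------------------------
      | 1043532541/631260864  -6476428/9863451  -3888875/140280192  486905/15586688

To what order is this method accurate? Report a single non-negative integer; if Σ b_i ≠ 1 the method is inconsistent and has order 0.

3

b = (1043532541/631260864, -6476428/9863451, -3888875/140280192, 486905/15586688)
c = (0, -9/14, 16/5, 16/3)
Ac = (0, 0, -27/14, 761/210)
Σ b_i: 1043532541/631260864·1 + (-6476428/9863451)·1 + (-3888875/140280192)·1 + 486905/15586688·1 = 1 ✓
b·c: (-6476428/9863451)·(-9/14) + (-3888875/140280192)·16/5 + 486905/15586688·16/3 = 1/2 ✓
b·c²: (-6476428/9863451)·81/196 + (-3888875/140280192)·256/25 + 486905/15586688·256/9 = 1/3 ✓
b·Ac: (-3888875/140280192)·(-27/14) + 486905/15586688·761/210 = 1/6 ✓
b·c³: (-6476428/9863451)·(-729/2744) + (-3888875/140280192)·4096/125 + 486905/15586688·4096/27 = 184349705/46029438 ≠ 1/4 ⇒ order 3.
b·(c∘Ac): (-3888875/140280192)·(-216/35) + 486905/15586688·6088/315 = 47553433/61372584 ≠ 1/8
b·Ac²: (-3888875/140280192)·243/196 + 486905/15586688·206779/14700 = 10357897/25571910 ≠ 1/12
b·A²c: 486905/15586688·(-18/7) = -4382145/54553408 ≠ 1/24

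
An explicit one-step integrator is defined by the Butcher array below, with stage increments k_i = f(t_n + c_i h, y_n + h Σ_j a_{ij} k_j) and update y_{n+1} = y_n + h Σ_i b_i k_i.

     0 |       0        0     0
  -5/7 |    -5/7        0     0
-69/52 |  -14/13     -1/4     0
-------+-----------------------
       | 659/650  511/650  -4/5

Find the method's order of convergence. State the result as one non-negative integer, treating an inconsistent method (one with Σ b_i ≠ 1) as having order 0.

2

b = (659/650, 511/650, -4/5)
c = (0, -5/7, -69/52)
Ac = (0, 0, 5/28)
Σ b_i: 659/650·1 + 511/650·1 + (-4/5)·1 = 1 ✓
b·c: 511/650·(-5/7) + (-4/5)·(-69/52) = 1/2 ✓
b·c²: 511/650·25/49 + (-4/5)·4761/2704 = -23837/23660 ≠ 1/3 ⇒ order 2.
b·Ac: (-4/5)·5/28 = -1/7 ≠ 1/6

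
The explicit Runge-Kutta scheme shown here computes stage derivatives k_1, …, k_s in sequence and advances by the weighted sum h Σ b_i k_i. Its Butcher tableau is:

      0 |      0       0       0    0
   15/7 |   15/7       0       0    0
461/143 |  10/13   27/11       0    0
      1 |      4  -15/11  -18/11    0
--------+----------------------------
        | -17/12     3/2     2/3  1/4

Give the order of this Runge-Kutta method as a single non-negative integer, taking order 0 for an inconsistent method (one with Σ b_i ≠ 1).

b = (-17/12, 3/2, 2/3, 1/4)
c = (0, 15/7, 461/143, 1)
Ac = (0, 0, 405/77, -90261/11011)
Σ b_i: (-17/12)·1 + 3/2·1 + 2/3·1 + 1/4·1 = 1 ✓
b·c: 3/2·15/7 + 2/3·461/143 + 1/4·1 = 67429/12012 ≠ 1/2 ⇒ order 1.

1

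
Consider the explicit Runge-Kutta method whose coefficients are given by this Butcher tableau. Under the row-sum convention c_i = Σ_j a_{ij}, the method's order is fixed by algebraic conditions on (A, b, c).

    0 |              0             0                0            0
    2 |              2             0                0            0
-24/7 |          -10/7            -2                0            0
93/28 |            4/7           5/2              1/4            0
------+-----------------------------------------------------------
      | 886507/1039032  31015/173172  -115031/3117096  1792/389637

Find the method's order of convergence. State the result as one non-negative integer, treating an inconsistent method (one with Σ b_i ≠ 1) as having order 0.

3

b = (886507/1039032, 31015/173172, -115031/3117096, 1792/389637)
c = (0, 2, -24/7, 93/28)
Ac = (0, 0, -4, 29/7)
Σ b_i: 886507/1039032·1 + 31015/173172·1 + (-115031/3117096)·1 + 1792/389637·1 = 1 ✓
b·c: 31015/173172·2 + (-115031/3117096)·(-24/7) + 1792/389637·93/28 = 1/2 ✓
b·c²: 31015/173172·4 + (-115031/3117096)·576/49 + 1792/389637·8649/784 = 1/3 ✓
b·Ac: (-115031/3117096)·(-4) + 1792/389637·29/7 = 1/6 ✓
b·c³: 31015/173172·8 + (-115031/3117096)·(-13824/343) + 1792/389637·804357/21952 = 936014/303051 ≠ 1/4 ⇒ order 3.
b·(c∘Ac): (-115031/3117096)·96/7 + 1792/389637·2697/196 = -44732/101017 ≠ 1/8
b·Ac²: (-115031/3117096)·(-8) + 1792/389637·634/49 = 322507/909153 ≠ 1/12
b·A²c: 1792/389637·(-1) = -1792/389637 ≠ 1/24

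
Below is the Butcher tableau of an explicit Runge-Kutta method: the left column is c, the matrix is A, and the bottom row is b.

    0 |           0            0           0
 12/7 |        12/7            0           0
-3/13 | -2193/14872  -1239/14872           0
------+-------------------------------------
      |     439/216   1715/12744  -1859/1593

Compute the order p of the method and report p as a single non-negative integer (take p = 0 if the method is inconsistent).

3

b = (439/216, 1715/12744, -1859/1593)
c = (0, 12/7, -3/13)
Ac = (0, 0, -531/3718)
Σ b_i: 439/216·1 + 1715/12744·1 + (-1859/1593)·1 = 1 ✓
b·c: 1715/12744·12/7 + (-1859/1593)·(-3/13) = 1/2 ✓
b·c²: 1715/12744·144/49 + (-1859/1593)·9/169 = 1/3 ✓
b·Ac: (-1859/1593)·(-531/3718) = 1/6 ✓; 3 stages ⇒ order 3.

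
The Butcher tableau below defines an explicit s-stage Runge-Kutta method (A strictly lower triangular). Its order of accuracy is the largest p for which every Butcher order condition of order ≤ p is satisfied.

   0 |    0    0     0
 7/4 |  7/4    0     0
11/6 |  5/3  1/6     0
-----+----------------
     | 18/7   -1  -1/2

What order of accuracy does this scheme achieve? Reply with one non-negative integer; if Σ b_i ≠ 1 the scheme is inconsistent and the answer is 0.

0

b = (18/7, -1, -1/2)
c = (0, 7/4, 11/6)
Ac = (0, 0, 7/24)
Σ b_i: 18/7·1 + (-1)·1 + (-1/2)·1 = 15/14 ≠ 1 ⇒ order 0.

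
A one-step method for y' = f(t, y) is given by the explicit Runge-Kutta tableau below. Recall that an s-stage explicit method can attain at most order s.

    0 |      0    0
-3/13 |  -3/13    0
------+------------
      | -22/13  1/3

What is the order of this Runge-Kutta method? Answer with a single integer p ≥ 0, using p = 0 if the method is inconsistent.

b = (-22/13, 1/3)
c = (0, -3/13)
Σ b_i: (-22/13)·1 + 1/3·1 = -53/39 ≠ 1 ⇒ order 0.

0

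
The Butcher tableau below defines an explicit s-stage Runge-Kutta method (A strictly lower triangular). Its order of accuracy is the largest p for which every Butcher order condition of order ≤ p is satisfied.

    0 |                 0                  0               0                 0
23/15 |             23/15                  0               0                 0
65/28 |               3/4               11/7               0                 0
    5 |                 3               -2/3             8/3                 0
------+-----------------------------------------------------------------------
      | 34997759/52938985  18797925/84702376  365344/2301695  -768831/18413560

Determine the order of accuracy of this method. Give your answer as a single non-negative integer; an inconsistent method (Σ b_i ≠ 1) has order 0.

b = (34997759/52938985, 18797925/84702376, 365344/2301695, -768831/18413560)
c = (0, 23/15, 65/28, 5)
Ac = (0, 0, 253/105, 1628/315)
Σ b_i: 34997759/52938985·1 + 18797925/84702376·1 + 365344/2301695·1 + (-768831/18413560)·1 = 1 ✓
b·c: 18797925/84702376·23/15 + 365344/2301695·65/28 + (-768831/18413560)·5 = 1/2 ✓
b·c²: 18797925/84702376·529/225 + 365344/2301695·4225/784 + (-768831/18413560)·25 = 1/3 ✓
b·Ac: 365344/2301695·253/105 + (-768831/18413560)·1628/315 = 1/6 ✓
b·c³: 18797925/84702376·12167/3375 + 365344/2301695·274625/21952 + (-768831/18413560)·125 = -352859176/145006785 ≠ 1/4 ⇒ order 3.
b·(c∘Ac): 365344/2301695·3289/588 + (-768831/18413560)·1628/63 = -47987/251094 ≠ 1/8
b·Ac²: 365344/2301695·5819/1575 + (-768831/18413560)·846941/66150 = 120305233/2320108560 ≠ 1/12
b·A²c: (-768831/18413560)·2024/315 = -842053/3138675 ≠ 1/24

3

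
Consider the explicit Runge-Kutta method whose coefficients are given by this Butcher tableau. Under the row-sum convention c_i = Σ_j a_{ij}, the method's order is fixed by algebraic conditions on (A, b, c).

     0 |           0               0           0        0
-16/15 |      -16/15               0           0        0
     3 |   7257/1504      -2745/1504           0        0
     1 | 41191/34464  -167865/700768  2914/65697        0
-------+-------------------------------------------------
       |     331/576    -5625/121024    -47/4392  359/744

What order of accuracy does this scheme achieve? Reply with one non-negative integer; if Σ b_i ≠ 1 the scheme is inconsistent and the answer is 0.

b = (331/576, -5625/121024, -47/4392, 359/744)
c = (0, -16/15, 3, 1)
Ac = (0, 0, 183/94, 279/718)
Σ b_i: 331/576·1 + (-5625/121024)·1 + (-47/4392)·1 + 359/744·1 = 1 ✓
b·c: (-5625/121024)·(-16/15) + (-47/4392)·3 + 359/744·1 = 1/2 ✓
b·c²: (-5625/121024)·256/225 + (-47/4392)·9 + 359/744·1 = 1/3 ✓
b·Ac: (-47/4392)·183/94 + 359/744·279/718 = 1/6 ✓
b·c³: (-5625/121024)·(-4096/3375) + (-47/4392)·27 + 359/744·1 = 1/4 ✓
b·(c∘Ac): (-47/4392)·549/94 + 359/744·279/718 = 1/8 ✓
b·Ac²: (-47/4392)·(-488/235) + 359/744·682/5385 = 1/12 ✓
b·A²c: 359/744·31/359 = 1/24 ✓; 4 stages ⇒ order 4.

4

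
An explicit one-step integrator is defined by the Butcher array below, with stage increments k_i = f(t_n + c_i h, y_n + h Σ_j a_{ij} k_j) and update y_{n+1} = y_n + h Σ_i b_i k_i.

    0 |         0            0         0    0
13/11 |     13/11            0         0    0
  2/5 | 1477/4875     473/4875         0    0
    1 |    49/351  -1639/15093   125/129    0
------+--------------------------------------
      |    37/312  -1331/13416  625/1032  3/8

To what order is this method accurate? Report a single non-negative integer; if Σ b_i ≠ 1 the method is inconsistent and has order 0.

b = (37/312, -1331/13416, 625/1032, 3/8)
c = (0, 13/11, 2/5, 1)
Ac = (0, 0, 43/375, 7/27)
Σ b_i: 37/312·1 + (-1331/13416)·1 + 625/1032·1 + 3/8·1 = 1 ✓
b·c: (-1331/13416)·13/11 + 625/1032·2/5 + 3/8·1 = 1/2 ✓
b·c²: (-1331/13416)·169/121 + 625/1032·4/25 + 3/8·1 = 1/3 ✓
b·Ac: 625/1032·43/375 + 3/8·7/27 = 1/6 ✓
b·c³: (-1331/13416)·2197/1331 + 625/1032·8/125 + 3/8·1 = 1/4 ✓
b·(c∘Ac): 625/1032·86/1875 + 3/8·7/27 = 1/8 ✓
b·Ac²: 625/1032·559/4125 + 3/8·1/297 = 1/12 ✓
b·A²c: 3/8·1/9 = 1/24 ✓; 4 stages ⇒ order 4.

4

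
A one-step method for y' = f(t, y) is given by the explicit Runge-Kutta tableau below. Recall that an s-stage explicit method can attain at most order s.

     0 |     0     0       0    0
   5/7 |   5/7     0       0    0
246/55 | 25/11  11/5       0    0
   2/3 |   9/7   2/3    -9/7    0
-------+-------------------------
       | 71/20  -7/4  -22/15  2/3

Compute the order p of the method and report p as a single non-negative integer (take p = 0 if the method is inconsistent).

1

b = (71/20, -7/4, -22/15, 2/3)
c = (0, 5/7, 246/55, 2/3)
Ac = (0, 0, 11/7, -6092/1155)
Σ b_i: 71/20·1 + (-7/4)·1 + (-22/15)·1 + 2/3·1 = 1 ✓
b·c: (-7/4)·5/7 + (-22/15)·246/55 + 2/3·2/3 = -6629/900 ≠ 1/2 ⇒ order 1.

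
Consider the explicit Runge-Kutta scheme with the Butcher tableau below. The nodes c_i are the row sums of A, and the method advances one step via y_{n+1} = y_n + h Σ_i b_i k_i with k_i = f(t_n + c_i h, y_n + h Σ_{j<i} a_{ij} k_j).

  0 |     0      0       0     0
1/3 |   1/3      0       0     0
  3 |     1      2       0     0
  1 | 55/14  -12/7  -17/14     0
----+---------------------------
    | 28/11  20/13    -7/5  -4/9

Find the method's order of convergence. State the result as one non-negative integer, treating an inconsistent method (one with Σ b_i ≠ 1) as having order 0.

0

b = (28/11, 20/13, -7/5, -4/9)
c = (0, 1/3, 3, 1)
Ac = (0, 0, 2/3, -59/14)
Σ b_i: 28/11·1 + 20/13·1 + (-7/5)·1 + (-4/9)·1 = 14411/6435 ≠ 1 ⇒ order 0.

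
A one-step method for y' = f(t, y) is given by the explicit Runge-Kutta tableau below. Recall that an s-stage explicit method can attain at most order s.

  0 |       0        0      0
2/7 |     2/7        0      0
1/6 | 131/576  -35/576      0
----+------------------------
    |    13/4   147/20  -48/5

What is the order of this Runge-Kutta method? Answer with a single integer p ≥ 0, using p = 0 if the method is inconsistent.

3

b = (13/4, 147/20, -48/5)
c = (0, 2/7, 1/6)
Ac = (0, 0, -5/288)
Σ b_i: 13/4·1 + 147/20·1 + (-48/5)·1 = 1 ✓
b·c: 147/20·2/7 + (-48/5)·1/6 = 1/2 ✓
b·c²: 147/20·4/49 + (-48/5)·1/36 = 1/3 ✓
b·Ac: (-48/5)·(-5/288) = 1/6 ✓; 3 stages ⇒ order 3.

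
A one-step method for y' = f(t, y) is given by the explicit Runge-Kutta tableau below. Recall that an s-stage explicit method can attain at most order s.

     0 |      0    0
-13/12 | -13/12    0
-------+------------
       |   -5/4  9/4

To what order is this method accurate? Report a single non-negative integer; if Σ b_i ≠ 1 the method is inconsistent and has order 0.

1

b = (-5/4, 9/4)
c = (0, -13/12)
Σ b_i: (-5/4)·1 + 9/4·1 = 1 ✓
b·c: 9/4·(-13/12) = -39/16 ≠ 1/2 ⇒ order 1.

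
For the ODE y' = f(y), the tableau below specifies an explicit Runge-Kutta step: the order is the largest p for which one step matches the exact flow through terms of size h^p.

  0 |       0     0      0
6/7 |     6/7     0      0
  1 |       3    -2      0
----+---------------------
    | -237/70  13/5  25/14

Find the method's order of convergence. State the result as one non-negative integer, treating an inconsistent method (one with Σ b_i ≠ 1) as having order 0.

b = (-237/70, 13/5, 25/14)
c = (0, 6/7, 1)
Ac = (0, 0, -12/7)
Σ b_i: (-237/70)·1 + 13/5·1 + 25/14·1 = 1 ✓
b·c: 13/5·6/7 + 25/14·1 = 281/70 ≠ 1/2 ⇒ order 1.

1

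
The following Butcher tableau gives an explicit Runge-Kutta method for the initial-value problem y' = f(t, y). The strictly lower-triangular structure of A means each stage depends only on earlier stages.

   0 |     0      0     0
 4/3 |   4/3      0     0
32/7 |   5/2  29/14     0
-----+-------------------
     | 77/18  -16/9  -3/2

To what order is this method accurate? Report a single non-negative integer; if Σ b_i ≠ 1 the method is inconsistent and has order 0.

1

b = (77/18, -16/9, -3/2)
c = (0, 4/3, 32/7)
Ac = (0, 0, 58/21)
Σ b_i: 77/18·1 + (-16/9)·1 + (-3/2)·1 = 1 ✓
b·c: (-16/9)·4/3 + (-3/2)·32/7 = -1744/189 ≠ 1/2 ⇒ order 1.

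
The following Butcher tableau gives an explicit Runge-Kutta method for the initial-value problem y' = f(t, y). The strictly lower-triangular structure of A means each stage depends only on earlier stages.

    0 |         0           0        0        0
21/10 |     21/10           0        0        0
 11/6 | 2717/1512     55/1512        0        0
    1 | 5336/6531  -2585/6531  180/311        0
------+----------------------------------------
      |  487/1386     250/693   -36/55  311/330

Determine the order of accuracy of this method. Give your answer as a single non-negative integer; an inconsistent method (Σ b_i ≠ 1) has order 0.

4

b = (487/1386, 250/693, -36/55, 311/330)
c = (0, 21/10, 11/6, 1)
Ac = (0, 0, 11/144, 143/622)
Σ b_i: 487/1386·1 + 250/693·1 + (-36/55)·1 + 311/330·1 = 1 ✓
b·c: 250/693·21/10 + (-36/55)·11/6 + 311/330·1 = 1/2 ✓
b·c²: 250/693·441/100 + (-36/55)·121/36 + 311/330·1 = 1/3 ✓
b·Ac: (-36/55)·11/144 + 311/330·143/622 = 1/6 ✓
b·c³: 250/693·9261/1000 + (-36/55)·1331/216 + 311/330·1 = 1/4 ✓
b·(c∘Ac): (-36/55)·121/864 + 311/330·143/622 = 1/8 ✓
b·Ac²: (-36/55)·77/480 + 311/330·1243/6220 = 1/12 ✓
b·A²c: 311/330·55/1244 = 1/24 ✓; 4 stages ⇒ order 4.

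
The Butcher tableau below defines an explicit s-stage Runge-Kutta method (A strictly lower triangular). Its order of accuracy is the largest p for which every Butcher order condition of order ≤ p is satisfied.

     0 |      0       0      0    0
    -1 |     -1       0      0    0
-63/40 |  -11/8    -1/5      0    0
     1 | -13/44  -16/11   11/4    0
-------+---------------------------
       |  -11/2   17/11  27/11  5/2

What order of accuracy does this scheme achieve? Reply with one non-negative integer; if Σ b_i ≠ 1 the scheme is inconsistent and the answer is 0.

1

b = (-11/2, 17/11, 27/11, 5/2)
c = (0, -1, -63/40, 1)
Ac = (0, 0, 1/5, -5063/1760)
Σ b_i: (-11/2)·1 + 17/11·1 + 27/11·1 + 5/2·1 = 1 ✓
b·c: 17/11·(-1) + 27/11·(-63/40) + 5/2·1 = -1281/440 ≠ 1/2 ⇒ order 1.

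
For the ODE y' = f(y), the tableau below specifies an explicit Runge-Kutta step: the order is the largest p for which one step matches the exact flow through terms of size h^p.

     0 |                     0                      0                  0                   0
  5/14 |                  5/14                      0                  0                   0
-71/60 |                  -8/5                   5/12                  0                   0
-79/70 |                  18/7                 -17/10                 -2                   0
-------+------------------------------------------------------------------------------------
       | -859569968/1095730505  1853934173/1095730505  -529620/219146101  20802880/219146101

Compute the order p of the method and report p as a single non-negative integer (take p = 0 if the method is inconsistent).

3

b = (-859569968/1095730505, 1853934173/1095730505, -529620/219146101, 20802880/219146101)
c = (0, 5/14, -71/60, -79/70)
Ac = (0, 0, 25/168, 739/420)
Σ b_i: (-859569968/1095730505)·1 + 1853934173/1095730505·1 + (-529620/219146101)·1 + 20802880/219146101·1 = 1 ✓
b·c: 1853934173/1095730505·5/14 + (-529620/219146101)·(-71/60) + 20802880/219146101·(-79/70) = 1/2 ✓
b·c²: 1853934173/1095730505·25/196 + (-529620/219146101)·5041/3600 + 20802880/219146101·6241/4900 = 1/3 ✓
b·Ac: (-529620/219146101)·25/168 + 20802880/219146101·739/420 = 1/6 ✓
b·c³: 1853934173/1095730505·125/2744 + (-529620/219146101)·(-357911/216000) + 20802880/219146101·(-493039/343000) = -2140497075133/38657372216400 ≠ 1/4 ⇒ order 3.
b·(c∘Ac): (-529620/219146101)·(-355/2016) + 20802880/219146101·(-58381/29400) = -34621458583/184082724840 ≠ 1/8
b·Ac²: (-529620/219146101)·125/2352 + 20802880/219146101·(-133067/44100) = -79126232281/276124087260 ≠ 1/12
b·A²c: 20802880/219146101·(-25/84) = -18574000/657438303 ≠ 1/24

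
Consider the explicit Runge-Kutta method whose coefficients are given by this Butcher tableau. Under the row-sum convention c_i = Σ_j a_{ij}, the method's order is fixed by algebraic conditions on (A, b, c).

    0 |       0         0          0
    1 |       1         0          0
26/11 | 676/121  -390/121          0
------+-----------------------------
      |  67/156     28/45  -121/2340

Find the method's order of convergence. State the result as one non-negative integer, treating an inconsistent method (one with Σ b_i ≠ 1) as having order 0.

3

b = (67/156, 28/45, -121/2340)
c = (0, 1, 26/11)
Ac = (0, 0, -390/121)
Σ b_i: 67/156·1 + 28/45·1 + (-121/2340)·1 = 1 ✓
b·c: 28/45·1 + (-121/2340)·26/11 = 1/2 ✓
b·c²: 28/45·1 + (-121/2340)·676/121 = 1/3 ✓
b·Ac: (-121/2340)·(-390/121) = 1/6 ✓; 3 stages ⇒ order 3.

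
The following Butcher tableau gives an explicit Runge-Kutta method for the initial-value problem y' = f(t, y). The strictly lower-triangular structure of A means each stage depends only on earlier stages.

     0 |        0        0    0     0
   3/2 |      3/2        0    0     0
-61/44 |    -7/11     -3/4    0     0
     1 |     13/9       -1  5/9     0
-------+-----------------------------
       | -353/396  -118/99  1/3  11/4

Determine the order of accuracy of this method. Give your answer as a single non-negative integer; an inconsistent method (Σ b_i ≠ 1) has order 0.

b = (-353/396, -118/99, 1/3, 11/4)
c = (0, 3/2, -61/44, 1)
Ac = (0, 0, -9/8, -899/396)
Σ b_i: (-353/396)·1 + (-118/99)·1 + 1/3·1 + 11/4·1 = 1 ✓
b·c: (-118/99)·3/2 + 1/3·(-61/44) + 11/4·1 = 1/2 ✓
b·c²: (-118/99)·9/4 + 1/3·3721/1936 + 11/4·1 = 4117/5808 ≠ 1/3 ⇒ order 2.
b·Ac: 1/3·(-9/8) + 11/4·(-899/396) = -953/144 ≠ 1/6

2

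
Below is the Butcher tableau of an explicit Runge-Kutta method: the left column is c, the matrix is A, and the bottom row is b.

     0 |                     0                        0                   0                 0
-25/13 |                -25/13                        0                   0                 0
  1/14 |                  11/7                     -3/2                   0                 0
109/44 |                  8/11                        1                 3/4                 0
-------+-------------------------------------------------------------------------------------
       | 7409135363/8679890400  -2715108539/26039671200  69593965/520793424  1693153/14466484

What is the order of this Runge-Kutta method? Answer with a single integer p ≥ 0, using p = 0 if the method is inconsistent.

3

b = (7409135363/8679890400, -2715108539/26039671200, 69593965/520793424, 1693153/14466484)
c = (0, -25/13, 1/14, 109/44)
Ac = (0, 0, 75/26, -1361/728)
Σ b_i: 7409135363/8679890400·1 + (-2715108539/26039671200)·1 + 69593965/520793424·1 + 1693153/14466484·1 = 1 ✓
b·c: (-2715108539/26039671200)·(-25/13) + 69593965/520793424·1/14 + 1693153/14466484·109/44 = 1/2 ✓
b·c²: (-2715108539/26039671200)·625/169 + 69593965/520793424·1/196 + 1693153/14466484·11881/1936 = 1/3 ✓
b·Ac: 69593965/520793424·75/26 + 1693153/14466484·(-1361/728) = 1/6 ✓
b·c³: (-2715108539/26039671200)·(-15625/2197) + 69593965/520793424·1/2744 + 1693153/14466484·1295029/85184 = 7009030249751/2780342492928 ≠ 1/4 ⇒ order 3.
b·(c∘Ac): 69593965/520793424·75/364 + 1693153/14466484·(-148349/32032) = -714541441/1388782464 ≠ 1/8
b·Ac²: 69593965/520793424·(-1875/338) + 1693153/14466484·490507/132496 = -19462858907/63189602112 ≠ 1/12
b·A²c: 1693153/14466484·225/104 = 380959425/1504514336 ≠ 1/24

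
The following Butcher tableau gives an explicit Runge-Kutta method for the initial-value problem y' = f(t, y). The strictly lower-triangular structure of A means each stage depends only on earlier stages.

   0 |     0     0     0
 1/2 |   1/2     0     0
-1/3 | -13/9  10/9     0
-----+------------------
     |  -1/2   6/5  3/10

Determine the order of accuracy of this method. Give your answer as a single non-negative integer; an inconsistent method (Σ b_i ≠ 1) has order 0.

b = (-1/2, 6/5, 3/10)
c = (0, 1/2, -1/3)
Ac = (0, 0, 5/9)
Σ b_i: (-1/2)·1 + 6/5·1 + 3/10·1 = 1 ✓
b·c: 6/5·1/2 + 3/10·(-1/3) = 1/2 ✓
b·c²: 6/5·1/4 + 3/10·1/9 = 1/3 ✓
b·Ac: 3/10·5/9 = 1/6 ✓; 3 stages ⇒ order 3.

3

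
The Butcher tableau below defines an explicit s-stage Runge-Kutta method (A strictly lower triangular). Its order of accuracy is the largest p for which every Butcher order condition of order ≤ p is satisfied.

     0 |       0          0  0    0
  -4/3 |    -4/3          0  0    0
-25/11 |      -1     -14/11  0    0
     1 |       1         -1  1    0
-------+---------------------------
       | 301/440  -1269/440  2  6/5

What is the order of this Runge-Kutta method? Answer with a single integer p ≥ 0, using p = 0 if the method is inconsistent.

2

b = (301/440, -1269/440, 2, 6/5)
c = (0, -4/3, -25/11, 1)
Ac = (0, 0, 56/33, -31/33)
Σ b_i: 301/440·1 + (-1269/440)·1 + 2·1 + 6/5·1 = 1 ✓
b·c: (-1269/440)·(-4/3) + 2·(-25/11) + 6/5·1 = 1/2 ✓
b·c²: (-1269/440)·16/9 + 2·625/121 + 6/5·1 = 3874/605 ≠ 1/3 ⇒ order 2.
b·Ac: 2·56/33 + 6/5·(-31/33) = 34/15 ≠ 1/6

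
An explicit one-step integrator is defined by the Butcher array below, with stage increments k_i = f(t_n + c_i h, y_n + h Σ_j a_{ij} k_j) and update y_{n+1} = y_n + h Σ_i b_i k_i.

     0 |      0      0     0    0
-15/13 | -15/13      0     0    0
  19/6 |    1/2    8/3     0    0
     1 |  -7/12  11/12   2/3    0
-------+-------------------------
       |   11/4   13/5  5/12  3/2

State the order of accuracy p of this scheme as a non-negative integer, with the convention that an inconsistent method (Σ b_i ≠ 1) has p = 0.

0

b = (11/4, 13/5, 5/12, 3/2)
c = (0, -15/13, 19/6, 1)
Ac = (0, 0, -40/13, 493/468)
Σ b_i: 11/4·1 + 13/5·1 + 5/12·1 + 3/2·1 = 109/15 ≠ 1 ⇒ order 0.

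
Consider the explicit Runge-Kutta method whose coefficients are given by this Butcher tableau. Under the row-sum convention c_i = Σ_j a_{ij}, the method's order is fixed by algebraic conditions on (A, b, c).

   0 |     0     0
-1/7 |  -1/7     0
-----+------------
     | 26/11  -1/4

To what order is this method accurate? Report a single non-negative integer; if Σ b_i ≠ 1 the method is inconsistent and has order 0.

0

b = (26/11, -1/4)
c = (0, -1/7)
Σ b_i: 26/11·1 + (-1/4)·1 = 93/44 ≠ 1 ⇒ order 0.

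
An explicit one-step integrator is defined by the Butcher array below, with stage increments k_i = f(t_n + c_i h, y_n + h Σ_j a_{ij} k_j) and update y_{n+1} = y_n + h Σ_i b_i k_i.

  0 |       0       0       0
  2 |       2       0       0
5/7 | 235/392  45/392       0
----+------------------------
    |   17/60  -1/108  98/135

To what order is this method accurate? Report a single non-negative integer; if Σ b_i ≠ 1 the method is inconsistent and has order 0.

3

b = (17/60, -1/108, 98/135)
c = (0, 2, 5/7)
Ac = (0, 0, 45/196)
Σ b_i: 17/60·1 + (-1/108)·1 + 98/135·1 = 1 ✓
b·c: (-1/108)·2 + 98/135·5/7 = 1/2 ✓
b·c²: (-1/108)·4 + 98/135·25/49 = 1/3 ✓
b·Ac: 98/135·45/196 = 1/6 ✓; 3 stages ⇒ order 3.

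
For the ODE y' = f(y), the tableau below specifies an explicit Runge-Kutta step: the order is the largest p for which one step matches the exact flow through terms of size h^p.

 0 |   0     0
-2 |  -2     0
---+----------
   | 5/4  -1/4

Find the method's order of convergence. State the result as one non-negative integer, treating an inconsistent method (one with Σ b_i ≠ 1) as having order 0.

b = (5/4, -1/4)
c = (0, -2)
Σ b_i: 5/4·1 + (-1/4)·1 = 1 ✓
b·c: (-1/4)·(-2) = 1/2 ✓; 2 stages ⇒ order 2.

2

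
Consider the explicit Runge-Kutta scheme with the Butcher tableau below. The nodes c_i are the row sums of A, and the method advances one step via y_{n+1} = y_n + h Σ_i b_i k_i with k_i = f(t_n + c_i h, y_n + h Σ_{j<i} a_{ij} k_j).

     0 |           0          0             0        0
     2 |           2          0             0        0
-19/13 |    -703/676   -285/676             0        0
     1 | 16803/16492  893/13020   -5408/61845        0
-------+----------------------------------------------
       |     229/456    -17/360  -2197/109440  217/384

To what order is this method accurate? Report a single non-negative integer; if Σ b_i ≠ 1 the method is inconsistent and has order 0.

b = (229/456, -17/360, -2197/109440, 217/384)
c = (0, 2, -19/13, 1)
Ac = (0, 0, -285/338, 115/434)
Σ b_i: 229/456·1 + (-17/360)·1 + (-2197/109440)·1 + 217/384·1 = 1 ✓
b·c: (-17/360)·2 + (-2197/109440)·(-19/13) + 217/384·1 = 1/2 ✓
b·c²: (-17/360)·4 + (-2197/109440)·361/169 + 217/384·1 = 1/3 ✓
b·Ac: (-2197/109440)·(-285/338) + 217/384·115/434 = 1/6 ✓
b·c³: (-17/360)·8 + (-2197/109440)·(-6859/2197) + 217/384·1 = 1/4 ✓
b·(c∘Ac): (-2197/109440)·5415/4394 + 217/384·115/434 = 1/8 ✓
b·Ac²: (-2197/109440)·(-285/169) + 217/384·19/217 = 1/12 ✓
b·A²c: 217/384·16/217 = 1/24 ✓; 4 stages ⇒ order 4.

4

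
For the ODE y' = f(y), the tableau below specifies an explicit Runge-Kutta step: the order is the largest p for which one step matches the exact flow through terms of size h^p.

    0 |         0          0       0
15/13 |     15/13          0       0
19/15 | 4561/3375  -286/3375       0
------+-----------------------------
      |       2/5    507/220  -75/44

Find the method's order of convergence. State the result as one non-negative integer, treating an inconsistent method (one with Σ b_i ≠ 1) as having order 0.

3

b = (2/5, 507/220, -75/44)
c = (0, 15/13, 19/15)
Ac = (0, 0, -22/225)
Σ b_i: 2/5·1 + 507/220·1 + (-75/44)·1 = 1 ✓
b·c: 507/220·15/13 + (-75/44)·19/15 = 1/2 ✓
b·c²: 507/220·225/169 + (-75/44)·361/225 = 1/3 ✓
b·Ac: (-75/44)·(-22/225) = 1/6 ✓; 3 stages ⇒ order 3.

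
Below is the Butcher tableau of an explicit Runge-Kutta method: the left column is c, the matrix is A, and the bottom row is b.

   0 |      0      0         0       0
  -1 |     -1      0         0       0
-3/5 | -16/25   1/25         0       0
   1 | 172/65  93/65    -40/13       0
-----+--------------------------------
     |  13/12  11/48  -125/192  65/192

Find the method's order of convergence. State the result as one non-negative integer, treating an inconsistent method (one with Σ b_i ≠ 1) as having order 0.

b = (13/12, 11/48, -125/192, 65/192)
c = (0, -1, -3/5, 1)
Ac = (0, 0, -1/25, 27/65)
Σ b_i: 13/12·1 + 11/48·1 + (-125/192)·1 + 65/192·1 = 1 ✓
b·c: 11/48·(-1) + (-125/192)·(-3/5) + 65/192·1 = 1/2 ✓
b·c²: 11/48·1 + (-125/192)·9/25 + 65/192·1 = 1/3 ✓
b·Ac: (-125/192)·(-1/25) + 65/192·27/65 = 1/6 ✓
b·c³: 11/48·(-1) + (-125/192)·(-27/125) + 65/192·1 = 1/4 ✓
b·(c∘Ac): (-125/192)·3/125 + 65/192·27/65 = 1/8 ✓
b·Ac²: (-125/192)·1/25 + 65/192·21/65 = 1/12 ✓
b·A²c: 65/192·8/65 = 1/24 ✓; 4 stages ⇒ order 4.

4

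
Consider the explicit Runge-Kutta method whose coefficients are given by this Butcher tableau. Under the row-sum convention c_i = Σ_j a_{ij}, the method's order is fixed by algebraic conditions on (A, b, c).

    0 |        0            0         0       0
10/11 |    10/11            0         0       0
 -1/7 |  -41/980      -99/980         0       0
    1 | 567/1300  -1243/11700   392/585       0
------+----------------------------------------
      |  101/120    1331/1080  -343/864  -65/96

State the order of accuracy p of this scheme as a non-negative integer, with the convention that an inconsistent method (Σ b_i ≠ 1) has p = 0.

4

b = (101/120, 1331/1080, -343/864, -65/96)
c = (0, 10/11, -1/7, 1)
Ac = (0, 0, -9/98, -5/26)
Σ b_i: 101/120·1 + 1331/1080·1 + (-343/864)·1 + (-65/96)·1 = 1 ✓
b·c: 1331/1080·10/11 + (-343/864)·(-1/7) + (-65/96)·1 = 1/2 ✓
b·c²: 1331/1080·100/121 + (-343/864)·1/49 + (-65/96)·1 = 1/3 ✓
b·Ac: (-343/864)·(-9/98) + (-65/96)·(-5/26) = 1/6 ✓
b·c³: 1331/1080·1000/1331 + (-343/864)·(-1/343) + (-65/96)·1 = 1/4 ✓
b·(c∘Ac): (-343/864)·9/686 + (-65/96)·(-5/26) = 1/8 ✓
b·Ac²: (-343/864)·(-45/539) + (-65/96)·(-53/715) = 1/12 ✓
b·A²c: (-65/96)·(-4/65) = 1/24 ✓; 4 stages ⇒ order 4.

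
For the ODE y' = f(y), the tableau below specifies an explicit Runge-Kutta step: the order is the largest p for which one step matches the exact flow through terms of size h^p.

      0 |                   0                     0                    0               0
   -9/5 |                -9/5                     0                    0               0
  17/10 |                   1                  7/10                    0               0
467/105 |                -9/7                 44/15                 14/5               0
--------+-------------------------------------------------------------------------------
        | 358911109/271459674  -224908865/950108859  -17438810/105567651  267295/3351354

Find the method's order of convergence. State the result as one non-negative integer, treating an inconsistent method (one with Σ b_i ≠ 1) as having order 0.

3

b = (358911109/271459674, -224908865/950108859, -17438810/105567651, 267295/3351354)
c = (0, -9/5, 17/10, 467/105)
Ac = (0, 0, -63/50, -13/25)
Σ b_i: 358911109/271459674·1 + (-224908865/950108859)·1 + (-17438810/105567651)·1 + 267295/3351354·1 = 1 ✓
b·c: (-224908865/950108859)·(-9/5) + (-17438810/105567651)·17/10 + 267295/3351354·467/105 = 1/2 ✓
b·c²: (-224908865/950108859)·81/25 + (-17438810/105567651)·289/100 + 267295/3351354·218089/11025 = 1/3 ✓
b·Ac: (-17438810/105567651)·(-63/50) + 267295/3351354·(-13/25) = 1/6 ✓
b·c³: (-224908865/950108859)·(-729/125) + (-17438810/105567651)·4913/1000 + 267295/3351354·101847563/1157625 = 240250603763/31670295300 ≠ 1/4 ⇒ order 3.
b·(c∘Ac): (-17438810/105567651)·(-1071/500) + 267295/3351354·(-6071/2625) = 21286852/125675775 ≠ 1/8
b·Ac²: (-17438810/105567651)·567/250 + 267295/3351354·4399/250 = 6895457/6702708 ≠ 1/12
b·A²c: 267295/3351354·(-441/125) = -7858473/27927950 ≠ 1/24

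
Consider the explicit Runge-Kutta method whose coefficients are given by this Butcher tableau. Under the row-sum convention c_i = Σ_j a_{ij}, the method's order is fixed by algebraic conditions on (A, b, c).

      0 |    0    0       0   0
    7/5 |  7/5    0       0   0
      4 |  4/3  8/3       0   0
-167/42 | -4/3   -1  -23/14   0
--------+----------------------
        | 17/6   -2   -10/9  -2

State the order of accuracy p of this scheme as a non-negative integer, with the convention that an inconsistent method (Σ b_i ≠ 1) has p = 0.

b = (17/6, -2, -10/9, -2)
c = (0, 7/5, 4, -167/42)
Ac = (0, 0, 56/15, -279/35)
Σ b_i: 17/6·1 + (-2)·1 + (-10/9)·1 + (-2)·1 = -41/18 ≠ 1 ⇒ order 0.

0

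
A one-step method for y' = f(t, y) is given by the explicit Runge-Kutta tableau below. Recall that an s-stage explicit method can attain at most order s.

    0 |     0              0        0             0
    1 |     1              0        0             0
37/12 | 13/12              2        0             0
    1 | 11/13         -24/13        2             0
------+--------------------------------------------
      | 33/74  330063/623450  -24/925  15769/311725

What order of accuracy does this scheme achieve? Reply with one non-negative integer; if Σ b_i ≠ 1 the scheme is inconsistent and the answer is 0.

3

b = (33/74, 330063/623450, -24/925, 15769/311725)
c = (0, 1, 37/12, 1)
Ac = (0, 0, 2, 337/78)
Σ b_i: 33/74·1 + 330063/623450·1 + (-24/925)·1 + 15769/311725·1 = 1 ✓
b·c: 330063/623450·1 + (-24/925)·37/12 + 15769/311725·1 = 1/2 ✓
b·c²: 330063/623450·1 + (-24/925)·1369/144 + 15769/311725·1 = 1/3 ✓
b·Ac: (-24/925)·2 + 15769/311725·337/78 = 1/6 ✓
b·c³: 330063/623450·1 + (-24/925)·50653/1728 + 15769/311725·1 = -13/72 ≠ 1/4 ⇒ order 3.
b·(c∘Ac): (-24/925)·37/6 + 15769/311725·337/78 = 13/222 ≠ 1/8
b·Ac²: (-24/925)·2 + 15769/311725·16069/936 = 19813/24264 ≠ 1/12
b·A²c: 15769/311725·4 = 63076/311725 ≠ 1/24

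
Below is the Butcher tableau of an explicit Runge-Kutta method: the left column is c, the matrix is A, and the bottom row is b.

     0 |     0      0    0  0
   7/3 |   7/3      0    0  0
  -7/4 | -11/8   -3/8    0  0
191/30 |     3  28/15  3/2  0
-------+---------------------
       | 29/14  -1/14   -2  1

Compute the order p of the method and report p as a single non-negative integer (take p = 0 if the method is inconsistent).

b = (29/14, -1/14, -2, 1)
c = (0, 7/3, -7/4, 191/30)
Ac = (0, 0, -7/8, 623/360)
Σ b_i: 29/14·1 + (-1/14)·1 + (-2)·1 + 1·1 = 1 ✓
b·c: (-1/14)·7/3 + (-2)·(-7/4) + 1·191/30 = 97/10 ≠ 1/2 ⇒ order 1.

1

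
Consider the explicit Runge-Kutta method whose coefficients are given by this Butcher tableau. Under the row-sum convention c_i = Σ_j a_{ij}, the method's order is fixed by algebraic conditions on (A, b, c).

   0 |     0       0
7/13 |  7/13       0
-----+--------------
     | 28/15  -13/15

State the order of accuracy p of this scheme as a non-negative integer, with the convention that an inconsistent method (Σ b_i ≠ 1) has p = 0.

1

b = (28/15, -13/15)
c = (0, 7/13)
Σ b_i: 28/15·1 + (-13/15)·1 = 1 ✓
b·c: (-13/15)·7/13 = -7/15 ≠ 1/2 ⇒ order 1.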